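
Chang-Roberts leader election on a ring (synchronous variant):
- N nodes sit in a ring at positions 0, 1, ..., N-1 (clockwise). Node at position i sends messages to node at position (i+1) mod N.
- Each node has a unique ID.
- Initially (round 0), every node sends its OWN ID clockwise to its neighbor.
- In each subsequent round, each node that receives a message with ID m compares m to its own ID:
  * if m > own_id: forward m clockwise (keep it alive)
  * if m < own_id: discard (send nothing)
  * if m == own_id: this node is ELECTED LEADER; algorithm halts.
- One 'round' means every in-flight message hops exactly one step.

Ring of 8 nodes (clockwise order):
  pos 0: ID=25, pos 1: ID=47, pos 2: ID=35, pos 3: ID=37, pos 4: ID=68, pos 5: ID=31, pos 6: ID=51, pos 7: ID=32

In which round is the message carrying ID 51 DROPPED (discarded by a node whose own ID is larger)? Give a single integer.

Answer: 6

Derivation:
Round 1: pos1(id47) recv 25: drop; pos2(id35) recv 47: fwd; pos3(id37) recv 35: drop; pos4(id68) recv 37: drop; pos5(id31) recv 68: fwd; pos6(id51) recv 31: drop; pos7(id32) recv 51: fwd; pos0(id25) recv 32: fwd
Round 2: pos3(id37) recv 47: fwd; pos6(id51) recv 68: fwd; pos0(id25) recv 51: fwd; pos1(id47) recv 32: drop
Round 3: pos4(id68) recv 47: drop; pos7(id32) recv 68: fwd; pos1(id47) recv 51: fwd
Round 4: pos0(id25) recv 68: fwd; pos2(id35) recv 51: fwd
Round 5: pos1(id47) recv 68: fwd; pos3(id37) recv 51: fwd
Round 6: pos2(id35) recv 68: fwd; pos4(id68) recv 51: drop
Round 7: pos3(id37) recv 68: fwd
Round 8: pos4(id68) recv 68: ELECTED
Message ID 51 originates at pos 6; dropped at pos 4 in round 6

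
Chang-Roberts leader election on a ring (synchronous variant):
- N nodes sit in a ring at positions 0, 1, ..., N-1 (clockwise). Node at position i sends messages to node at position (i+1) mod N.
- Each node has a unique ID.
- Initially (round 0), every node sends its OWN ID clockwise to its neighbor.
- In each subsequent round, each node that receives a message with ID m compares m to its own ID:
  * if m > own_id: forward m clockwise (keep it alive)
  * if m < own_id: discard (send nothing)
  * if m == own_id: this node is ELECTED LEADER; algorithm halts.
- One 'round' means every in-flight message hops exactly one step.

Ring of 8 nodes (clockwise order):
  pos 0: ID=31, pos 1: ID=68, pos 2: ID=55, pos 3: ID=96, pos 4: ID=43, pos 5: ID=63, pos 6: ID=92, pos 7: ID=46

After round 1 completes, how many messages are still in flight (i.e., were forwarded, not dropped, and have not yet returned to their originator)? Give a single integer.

Answer: 4

Derivation:
Round 1: pos1(id68) recv 31: drop; pos2(id55) recv 68: fwd; pos3(id96) recv 55: drop; pos4(id43) recv 96: fwd; pos5(id63) recv 43: drop; pos6(id92) recv 63: drop; pos7(id46) recv 92: fwd; pos0(id31) recv 46: fwd
After round 1: 4 messages still in flight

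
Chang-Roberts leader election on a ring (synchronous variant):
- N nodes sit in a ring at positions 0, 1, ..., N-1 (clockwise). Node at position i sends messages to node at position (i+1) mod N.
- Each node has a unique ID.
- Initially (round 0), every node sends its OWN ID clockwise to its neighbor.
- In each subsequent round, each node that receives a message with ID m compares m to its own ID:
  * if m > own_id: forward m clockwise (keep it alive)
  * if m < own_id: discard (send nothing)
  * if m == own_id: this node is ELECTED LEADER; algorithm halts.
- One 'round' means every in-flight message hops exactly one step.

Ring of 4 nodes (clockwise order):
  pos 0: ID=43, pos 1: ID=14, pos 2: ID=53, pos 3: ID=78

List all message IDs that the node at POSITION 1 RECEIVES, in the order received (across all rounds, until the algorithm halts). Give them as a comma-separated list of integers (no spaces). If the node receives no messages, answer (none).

Answer: 43,78

Derivation:
Round 1: pos1(id14) recv 43: fwd; pos2(id53) recv 14: drop; pos3(id78) recv 53: drop; pos0(id43) recv 78: fwd
Round 2: pos2(id53) recv 43: drop; pos1(id14) recv 78: fwd
Round 3: pos2(id53) recv 78: fwd
Round 4: pos3(id78) recv 78: ELECTED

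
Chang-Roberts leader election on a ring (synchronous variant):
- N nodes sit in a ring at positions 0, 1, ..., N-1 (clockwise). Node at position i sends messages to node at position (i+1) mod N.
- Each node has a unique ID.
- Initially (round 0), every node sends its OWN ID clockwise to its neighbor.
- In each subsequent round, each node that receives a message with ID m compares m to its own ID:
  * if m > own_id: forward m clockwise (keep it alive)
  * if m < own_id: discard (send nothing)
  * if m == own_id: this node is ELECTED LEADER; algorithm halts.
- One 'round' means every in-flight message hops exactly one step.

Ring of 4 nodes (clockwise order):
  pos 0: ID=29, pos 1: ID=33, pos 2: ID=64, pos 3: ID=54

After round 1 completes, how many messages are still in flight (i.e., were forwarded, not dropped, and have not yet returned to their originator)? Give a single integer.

Round 1: pos1(id33) recv 29: drop; pos2(id64) recv 33: drop; pos3(id54) recv 64: fwd; pos0(id29) recv 54: fwd
After round 1: 2 messages still in flight

Answer: 2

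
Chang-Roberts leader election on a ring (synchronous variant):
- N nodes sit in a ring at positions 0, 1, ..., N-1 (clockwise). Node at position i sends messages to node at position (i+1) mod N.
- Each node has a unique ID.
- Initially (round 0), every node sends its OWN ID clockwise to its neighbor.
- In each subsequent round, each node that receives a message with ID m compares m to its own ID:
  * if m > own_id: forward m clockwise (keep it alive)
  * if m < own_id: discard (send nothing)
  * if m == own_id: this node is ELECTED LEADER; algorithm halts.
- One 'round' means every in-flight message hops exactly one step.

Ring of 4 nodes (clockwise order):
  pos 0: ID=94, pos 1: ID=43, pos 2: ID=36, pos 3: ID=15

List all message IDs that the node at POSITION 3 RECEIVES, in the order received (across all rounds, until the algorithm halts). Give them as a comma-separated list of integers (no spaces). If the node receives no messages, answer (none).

Answer: 36,43,94

Derivation:
Round 1: pos1(id43) recv 94: fwd; pos2(id36) recv 43: fwd; pos3(id15) recv 36: fwd; pos0(id94) recv 15: drop
Round 2: pos2(id36) recv 94: fwd; pos3(id15) recv 43: fwd; pos0(id94) recv 36: drop
Round 3: pos3(id15) recv 94: fwd; pos0(id94) recv 43: drop
Round 4: pos0(id94) recv 94: ELECTED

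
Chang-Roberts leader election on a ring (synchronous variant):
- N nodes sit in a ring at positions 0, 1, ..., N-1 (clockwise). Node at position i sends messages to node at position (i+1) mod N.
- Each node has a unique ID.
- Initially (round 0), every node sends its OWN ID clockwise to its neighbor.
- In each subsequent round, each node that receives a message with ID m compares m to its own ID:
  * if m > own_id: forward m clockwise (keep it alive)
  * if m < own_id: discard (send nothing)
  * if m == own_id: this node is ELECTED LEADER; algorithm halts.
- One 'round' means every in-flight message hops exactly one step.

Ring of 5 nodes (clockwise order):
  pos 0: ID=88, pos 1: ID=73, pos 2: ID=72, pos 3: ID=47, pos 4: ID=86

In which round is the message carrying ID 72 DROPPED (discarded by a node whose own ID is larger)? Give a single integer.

Round 1: pos1(id73) recv 88: fwd; pos2(id72) recv 73: fwd; pos3(id47) recv 72: fwd; pos4(id86) recv 47: drop; pos0(id88) recv 86: drop
Round 2: pos2(id72) recv 88: fwd; pos3(id47) recv 73: fwd; pos4(id86) recv 72: drop
Round 3: pos3(id47) recv 88: fwd; pos4(id86) recv 73: drop
Round 4: pos4(id86) recv 88: fwd
Round 5: pos0(id88) recv 88: ELECTED
Message ID 72 originates at pos 2; dropped at pos 4 in round 2

Answer: 2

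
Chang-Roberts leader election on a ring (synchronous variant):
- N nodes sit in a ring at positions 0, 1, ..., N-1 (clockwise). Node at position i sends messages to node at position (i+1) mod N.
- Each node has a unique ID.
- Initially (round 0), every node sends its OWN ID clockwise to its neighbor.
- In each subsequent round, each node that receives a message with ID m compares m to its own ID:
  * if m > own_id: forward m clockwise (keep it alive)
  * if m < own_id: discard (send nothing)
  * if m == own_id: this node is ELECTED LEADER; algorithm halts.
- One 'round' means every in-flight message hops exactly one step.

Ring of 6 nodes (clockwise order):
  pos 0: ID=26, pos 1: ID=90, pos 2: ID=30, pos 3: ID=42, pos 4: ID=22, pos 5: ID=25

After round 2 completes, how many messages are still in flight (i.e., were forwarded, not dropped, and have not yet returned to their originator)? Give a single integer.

Answer: 2

Derivation:
Round 1: pos1(id90) recv 26: drop; pos2(id30) recv 90: fwd; pos3(id42) recv 30: drop; pos4(id22) recv 42: fwd; pos5(id25) recv 22: drop; pos0(id26) recv 25: drop
Round 2: pos3(id42) recv 90: fwd; pos5(id25) recv 42: fwd
After round 2: 2 messages still in flight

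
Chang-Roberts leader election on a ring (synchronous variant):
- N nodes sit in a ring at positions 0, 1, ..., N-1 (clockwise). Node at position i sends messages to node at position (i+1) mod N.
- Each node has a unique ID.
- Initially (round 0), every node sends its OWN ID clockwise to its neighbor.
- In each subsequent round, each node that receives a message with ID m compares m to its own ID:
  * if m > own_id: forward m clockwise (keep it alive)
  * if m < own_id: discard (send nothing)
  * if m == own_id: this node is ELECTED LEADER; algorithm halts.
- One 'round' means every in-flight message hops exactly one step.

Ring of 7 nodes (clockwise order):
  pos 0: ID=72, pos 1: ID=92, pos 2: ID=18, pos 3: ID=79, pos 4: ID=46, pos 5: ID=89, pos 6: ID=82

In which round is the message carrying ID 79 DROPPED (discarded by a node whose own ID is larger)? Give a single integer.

Answer: 2

Derivation:
Round 1: pos1(id92) recv 72: drop; pos2(id18) recv 92: fwd; pos3(id79) recv 18: drop; pos4(id46) recv 79: fwd; pos5(id89) recv 46: drop; pos6(id82) recv 89: fwd; pos0(id72) recv 82: fwd
Round 2: pos3(id79) recv 92: fwd; pos5(id89) recv 79: drop; pos0(id72) recv 89: fwd; pos1(id92) recv 82: drop
Round 3: pos4(id46) recv 92: fwd; pos1(id92) recv 89: drop
Round 4: pos5(id89) recv 92: fwd
Round 5: pos6(id82) recv 92: fwd
Round 6: pos0(id72) recv 92: fwd
Round 7: pos1(id92) recv 92: ELECTED
Message ID 79 originates at pos 3; dropped at pos 5 in round 2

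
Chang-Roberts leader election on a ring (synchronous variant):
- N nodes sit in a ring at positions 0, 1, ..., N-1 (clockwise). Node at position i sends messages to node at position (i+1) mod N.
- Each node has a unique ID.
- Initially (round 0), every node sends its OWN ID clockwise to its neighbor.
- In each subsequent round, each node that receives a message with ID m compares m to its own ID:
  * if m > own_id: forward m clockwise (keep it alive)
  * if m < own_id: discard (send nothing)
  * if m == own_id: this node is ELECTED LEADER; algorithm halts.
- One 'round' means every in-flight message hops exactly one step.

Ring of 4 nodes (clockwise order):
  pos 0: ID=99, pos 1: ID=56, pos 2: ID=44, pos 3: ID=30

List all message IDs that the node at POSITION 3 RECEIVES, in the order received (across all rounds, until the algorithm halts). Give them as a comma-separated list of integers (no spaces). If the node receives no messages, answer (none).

Round 1: pos1(id56) recv 99: fwd; pos2(id44) recv 56: fwd; pos3(id30) recv 44: fwd; pos0(id99) recv 30: drop
Round 2: pos2(id44) recv 99: fwd; pos3(id30) recv 56: fwd; pos0(id99) recv 44: drop
Round 3: pos3(id30) recv 99: fwd; pos0(id99) recv 56: drop
Round 4: pos0(id99) recv 99: ELECTED

Answer: 44,56,99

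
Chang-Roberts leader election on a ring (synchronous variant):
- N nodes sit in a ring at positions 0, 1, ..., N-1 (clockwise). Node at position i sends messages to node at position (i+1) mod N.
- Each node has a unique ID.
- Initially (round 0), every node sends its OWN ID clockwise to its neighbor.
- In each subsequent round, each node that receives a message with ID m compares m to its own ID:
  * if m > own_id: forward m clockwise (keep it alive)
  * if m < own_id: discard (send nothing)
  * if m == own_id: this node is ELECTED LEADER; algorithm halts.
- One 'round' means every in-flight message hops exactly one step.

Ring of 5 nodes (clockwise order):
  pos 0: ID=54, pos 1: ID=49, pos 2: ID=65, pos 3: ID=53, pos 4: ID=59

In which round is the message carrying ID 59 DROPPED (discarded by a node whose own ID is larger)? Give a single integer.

Answer: 3

Derivation:
Round 1: pos1(id49) recv 54: fwd; pos2(id65) recv 49: drop; pos3(id53) recv 65: fwd; pos4(id59) recv 53: drop; pos0(id54) recv 59: fwd
Round 2: pos2(id65) recv 54: drop; pos4(id59) recv 65: fwd; pos1(id49) recv 59: fwd
Round 3: pos0(id54) recv 65: fwd; pos2(id65) recv 59: drop
Round 4: pos1(id49) recv 65: fwd
Round 5: pos2(id65) recv 65: ELECTED
Message ID 59 originates at pos 4; dropped at pos 2 in round 3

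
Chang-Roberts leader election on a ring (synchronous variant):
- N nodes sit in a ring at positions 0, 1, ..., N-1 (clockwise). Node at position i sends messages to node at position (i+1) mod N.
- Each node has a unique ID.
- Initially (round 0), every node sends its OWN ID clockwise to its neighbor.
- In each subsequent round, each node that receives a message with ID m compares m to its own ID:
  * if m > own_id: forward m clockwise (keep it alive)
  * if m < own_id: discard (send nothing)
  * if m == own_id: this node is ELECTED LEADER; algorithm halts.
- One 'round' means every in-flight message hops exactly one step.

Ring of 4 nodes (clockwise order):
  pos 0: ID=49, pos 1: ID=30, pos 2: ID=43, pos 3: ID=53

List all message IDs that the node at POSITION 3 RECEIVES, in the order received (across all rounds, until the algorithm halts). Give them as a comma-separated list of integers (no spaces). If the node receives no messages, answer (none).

Answer: 43,49,53

Derivation:
Round 1: pos1(id30) recv 49: fwd; pos2(id43) recv 30: drop; pos3(id53) recv 43: drop; pos0(id49) recv 53: fwd
Round 2: pos2(id43) recv 49: fwd; pos1(id30) recv 53: fwd
Round 3: pos3(id53) recv 49: drop; pos2(id43) recv 53: fwd
Round 4: pos3(id53) recv 53: ELECTED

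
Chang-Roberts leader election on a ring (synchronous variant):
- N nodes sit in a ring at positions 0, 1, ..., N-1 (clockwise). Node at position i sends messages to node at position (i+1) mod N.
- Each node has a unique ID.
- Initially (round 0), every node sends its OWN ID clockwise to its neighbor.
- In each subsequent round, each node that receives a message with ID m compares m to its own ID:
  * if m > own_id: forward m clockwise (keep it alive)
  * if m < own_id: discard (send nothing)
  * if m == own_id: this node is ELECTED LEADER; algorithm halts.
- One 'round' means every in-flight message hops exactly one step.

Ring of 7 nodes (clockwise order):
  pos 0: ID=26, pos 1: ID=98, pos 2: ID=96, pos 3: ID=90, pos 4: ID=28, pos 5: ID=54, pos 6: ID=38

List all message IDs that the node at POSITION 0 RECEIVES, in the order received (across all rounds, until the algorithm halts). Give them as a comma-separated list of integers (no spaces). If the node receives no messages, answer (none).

Round 1: pos1(id98) recv 26: drop; pos2(id96) recv 98: fwd; pos3(id90) recv 96: fwd; pos4(id28) recv 90: fwd; pos5(id54) recv 28: drop; pos6(id38) recv 54: fwd; pos0(id26) recv 38: fwd
Round 2: pos3(id90) recv 98: fwd; pos4(id28) recv 96: fwd; pos5(id54) recv 90: fwd; pos0(id26) recv 54: fwd; pos1(id98) recv 38: drop
Round 3: pos4(id28) recv 98: fwd; pos5(id54) recv 96: fwd; pos6(id38) recv 90: fwd; pos1(id98) recv 54: drop
Round 4: pos5(id54) recv 98: fwd; pos6(id38) recv 96: fwd; pos0(id26) recv 90: fwd
Round 5: pos6(id38) recv 98: fwd; pos0(id26) recv 96: fwd; pos1(id98) recv 90: drop
Round 6: pos0(id26) recv 98: fwd; pos1(id98) recv 96: drop
Round 7: pos1(id98) recv 98: ELECTED

Answer: 38,54,90,96,98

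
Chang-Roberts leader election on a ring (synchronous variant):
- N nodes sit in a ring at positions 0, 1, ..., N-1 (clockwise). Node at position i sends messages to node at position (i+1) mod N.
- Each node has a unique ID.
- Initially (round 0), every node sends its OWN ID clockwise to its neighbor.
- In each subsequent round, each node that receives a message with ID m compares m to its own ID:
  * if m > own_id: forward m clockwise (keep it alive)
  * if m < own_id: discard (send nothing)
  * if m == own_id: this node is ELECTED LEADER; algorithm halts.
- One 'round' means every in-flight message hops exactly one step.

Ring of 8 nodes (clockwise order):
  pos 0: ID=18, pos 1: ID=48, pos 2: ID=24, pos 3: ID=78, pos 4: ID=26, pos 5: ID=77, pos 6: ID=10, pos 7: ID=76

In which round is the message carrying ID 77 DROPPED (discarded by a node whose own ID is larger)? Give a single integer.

Round 1: pos1(id48) recv 18: drop; pos2(id24) recv 48: fwd; pos3(id78) recv 24: drop; pos4(id26) recv 78: fwd; pos5(id77) recv 26: drop; pos6(id10) recv 77: fwd; pos7(id76) recv 10: drop; pos0(id18) recv 76: fwd
Round 2: pos3(id78) recv 48: drop; pos5(id77) recv 78: fwd; pos7(id76) recv 77: fwd; pos1(id48) recv 76: fwd
Round 3: pos6(id10) recv 78: fwd; pos0(id18) recv 77: fwd; pos2(id24) recv 76: fwd
Round 4: pos7(id76) recv 78: fwd; pos1(id48) recv 77: fwd; pos3(id78) recv 76: drop
Round 5: pos0(id18) recv 78: fwd; pos2(id24) recv 77: fwd
Round 6: pos1(id48) recv 78: fwd; pos3(id78) recv 77: drop
Round 7: pos2(id24) recv 78: fwd
Round 8: pos3(id78) recv 78: ELECTED
Message ID 77 originates at pos 5; dropped at pos 3 in round 6

Answer: 6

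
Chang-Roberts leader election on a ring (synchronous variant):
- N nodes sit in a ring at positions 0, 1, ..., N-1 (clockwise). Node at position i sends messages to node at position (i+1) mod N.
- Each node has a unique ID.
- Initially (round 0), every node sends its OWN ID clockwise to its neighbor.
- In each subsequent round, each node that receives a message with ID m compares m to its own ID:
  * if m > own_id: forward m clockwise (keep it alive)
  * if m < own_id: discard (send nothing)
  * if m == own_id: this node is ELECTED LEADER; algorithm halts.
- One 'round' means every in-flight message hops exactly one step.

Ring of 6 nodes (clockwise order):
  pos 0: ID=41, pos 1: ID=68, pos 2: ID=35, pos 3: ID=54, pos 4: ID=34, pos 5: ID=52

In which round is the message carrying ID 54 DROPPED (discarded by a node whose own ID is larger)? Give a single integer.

Round 1: pos1(id68) recv 41: drop; pos2(id35) recv 68: fwd; pos3(id54) recv 35: drop; pos4(id34) recv 54: fwd; pos5(id52) recv 34: drop; pos0(id41) recv 52: fwd
Round 2: pos3(id54) recv 68: fwd; pos5(id52) recv 54: fwd; pos1(id68) recv 52: drop
Round 3: pos4(id34) recv 68: fwd; pos0(id41) recv 54: fwd
Round 4: pos5(id52) recv 68: fwd; pos1(id68) recv 54: drop
Round 5: pos0(id41) recv 68: fwd
Round 6: pos1(id68) recv 68: ELECTED
Message ID 54 originates at pos 3; dropped at pos 1 in round 4

Answer: 4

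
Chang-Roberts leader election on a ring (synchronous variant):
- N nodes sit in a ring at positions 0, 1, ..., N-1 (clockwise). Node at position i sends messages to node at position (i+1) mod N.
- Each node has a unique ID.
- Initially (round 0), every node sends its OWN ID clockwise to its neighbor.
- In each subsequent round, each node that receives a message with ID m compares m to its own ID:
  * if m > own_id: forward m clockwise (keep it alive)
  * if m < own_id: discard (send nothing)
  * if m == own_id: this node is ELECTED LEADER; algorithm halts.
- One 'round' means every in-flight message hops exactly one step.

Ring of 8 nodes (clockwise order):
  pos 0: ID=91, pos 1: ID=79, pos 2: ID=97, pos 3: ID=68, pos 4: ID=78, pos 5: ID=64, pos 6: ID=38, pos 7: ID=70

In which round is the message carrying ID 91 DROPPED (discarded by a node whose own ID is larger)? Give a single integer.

Answer: 2

Derivation:
Round 1: pos1(id79) recv 91: fwd; pos2(id97) recv 79: drop; pos3(id68) recv 97: fwd; pos4(id78) recv 68: drop; pos5(id64) recv 78: fwd; pos6(id38) recv 64: fwd; pos7(id70) recv 38: drop; pos0(id91) recv 70: drop
Round 2: pos2(id97) recv 91: drop; pos4(id78) recv 97: fwd; pos6(id38) recv 78: fwd; pos7(id70) recv 64: drop
Round 3: pos5(id64) recv 97: fwd; pos7(id70) recv 78: fwd
Round 4: pos6(id38) recv 97: fwd; pos0(id91) recv 78: drop
Round 5: pos7(id70) recv 97: fwd
Round 6: pos0(id91) recv 97: fwd
Round 7: pos1(id79) recv 97: fwd
Round 8: pos2(id97) recv 97: ELECTED
Message ID 91 originates at pos 0; dropped at pos 2 in round 2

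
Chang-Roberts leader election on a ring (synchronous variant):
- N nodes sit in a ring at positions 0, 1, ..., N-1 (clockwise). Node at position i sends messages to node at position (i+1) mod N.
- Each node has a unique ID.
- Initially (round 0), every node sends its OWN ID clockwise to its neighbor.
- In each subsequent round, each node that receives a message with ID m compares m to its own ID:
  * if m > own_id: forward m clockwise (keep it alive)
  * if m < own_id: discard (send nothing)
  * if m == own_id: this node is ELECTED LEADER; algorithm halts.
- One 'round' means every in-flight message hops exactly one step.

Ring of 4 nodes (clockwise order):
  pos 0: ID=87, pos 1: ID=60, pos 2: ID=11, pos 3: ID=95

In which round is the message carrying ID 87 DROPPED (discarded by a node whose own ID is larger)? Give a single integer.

Round 1: pos1(id60) recv 87: fwd; pos2(id11) recv 60: fwd; pos3(id95) recv 11: drop; pos0(id87) recv 95: fwd
Round 2: pos2(id11) recv 87: fwd; pos3(id95) recv 60: drop; pos1(id60) recv 95: fwd
Round 3: pos3(id95) recv 87: drop; pos2(id11) recv 95: fwd
Round 4: pos3(id95) recv 95: ELECTED
Message ID 87 originates at pos 0; dropped at pos 3 in round 3

Answer: 3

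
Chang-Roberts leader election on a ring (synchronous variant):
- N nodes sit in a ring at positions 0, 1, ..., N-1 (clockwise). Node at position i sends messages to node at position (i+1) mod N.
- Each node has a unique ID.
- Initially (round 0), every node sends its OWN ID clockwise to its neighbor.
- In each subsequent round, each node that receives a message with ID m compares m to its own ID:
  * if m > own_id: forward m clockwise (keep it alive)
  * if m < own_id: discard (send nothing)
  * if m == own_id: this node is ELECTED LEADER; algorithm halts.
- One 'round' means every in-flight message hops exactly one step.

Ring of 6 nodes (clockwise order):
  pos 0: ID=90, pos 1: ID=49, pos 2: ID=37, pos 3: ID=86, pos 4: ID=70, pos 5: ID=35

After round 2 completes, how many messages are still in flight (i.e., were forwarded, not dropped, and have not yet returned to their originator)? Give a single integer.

Answer: 2

Derivation:
Round 1: pos1(id49) recv 90: fwd; pos2(id37) recv 49: fwd; pos3(id86) recv 37: drop; pos4(id70) recv 86: fwd; pos5(id35) recv 70: fwd; pos0(id90) recv 35: drop
Round 2: pos2(id37) recv 90: fwd; pos3(id86) recv 49: drop; pos5(id35) recv 86: fwd; pos0(id90) recv 70: drop
After round 2: 2 messages still in flight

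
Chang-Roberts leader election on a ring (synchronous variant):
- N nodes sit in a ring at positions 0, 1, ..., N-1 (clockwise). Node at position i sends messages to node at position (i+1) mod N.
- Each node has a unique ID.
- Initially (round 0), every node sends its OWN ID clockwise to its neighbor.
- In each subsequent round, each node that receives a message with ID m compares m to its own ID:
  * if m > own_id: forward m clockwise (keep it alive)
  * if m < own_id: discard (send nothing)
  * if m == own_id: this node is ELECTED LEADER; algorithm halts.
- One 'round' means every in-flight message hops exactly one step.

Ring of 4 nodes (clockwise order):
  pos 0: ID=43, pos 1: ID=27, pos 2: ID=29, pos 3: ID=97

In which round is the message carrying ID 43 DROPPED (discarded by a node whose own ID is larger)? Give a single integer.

Answer: 3

Derivation:
Round 1: pos1(id27) recv 43: fwd; pos2(id29) recv 27: drop; pos3(id97) recv 29: drop; pos0(id43) recv 97: fwd
Round 2: pos2(id29) recv 43: fwd; pos1(id27) recv 97: fwd
Round 3: pos3(id97) recv 43: drop; pos2(id29) recv 97: fwd
Round 4: pos3(id97) recv 97: ELECTED
Message ID 43 originates at pos 0; dropped at pos 3 in round 3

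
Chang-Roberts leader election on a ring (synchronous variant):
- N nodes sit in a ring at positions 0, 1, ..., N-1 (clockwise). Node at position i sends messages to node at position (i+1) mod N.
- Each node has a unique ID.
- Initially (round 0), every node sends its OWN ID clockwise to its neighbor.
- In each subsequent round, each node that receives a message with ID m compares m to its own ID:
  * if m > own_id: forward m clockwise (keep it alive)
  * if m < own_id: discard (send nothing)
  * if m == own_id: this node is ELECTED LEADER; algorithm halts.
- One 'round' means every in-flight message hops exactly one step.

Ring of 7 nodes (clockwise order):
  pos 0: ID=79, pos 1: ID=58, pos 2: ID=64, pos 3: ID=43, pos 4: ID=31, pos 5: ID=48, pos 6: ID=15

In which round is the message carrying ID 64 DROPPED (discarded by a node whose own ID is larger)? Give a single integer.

Answer: 5

Derivation:
Round 1: pos1(id58) recv 79: fwd; pos2(id64) recv 58: drop; pos3(id43) recv 64: fwd; pos4(id31) recv 43: fwd; pos5(id48) recv 31: drop; pos6(id15) recv 48: fwd; pos0(id79) recv 15: drop
Round 2: pos2(id64) recv 79: fwd; pos4(id31) recv 64: fwd; pos5(id48) recv 43: drop; pos0(id79) recv 48: drop
Round 3: pos3(id43) recv 79: fwd; pos5(id48) recv 64: fwd
Round 4: pos4(id31) recv 79: fwd; pos6(id15) recv 64: fwd
Round 5: pos5(id48) recv 79: fwd; pos0(id79) recv 64: drop
Round 6: pos6(id15) recv 79: fwd
Round 7: pos0(id79) recv 79: ELECTED
Message ID 64 originates at pos 2; dropped at pos 0 in round 5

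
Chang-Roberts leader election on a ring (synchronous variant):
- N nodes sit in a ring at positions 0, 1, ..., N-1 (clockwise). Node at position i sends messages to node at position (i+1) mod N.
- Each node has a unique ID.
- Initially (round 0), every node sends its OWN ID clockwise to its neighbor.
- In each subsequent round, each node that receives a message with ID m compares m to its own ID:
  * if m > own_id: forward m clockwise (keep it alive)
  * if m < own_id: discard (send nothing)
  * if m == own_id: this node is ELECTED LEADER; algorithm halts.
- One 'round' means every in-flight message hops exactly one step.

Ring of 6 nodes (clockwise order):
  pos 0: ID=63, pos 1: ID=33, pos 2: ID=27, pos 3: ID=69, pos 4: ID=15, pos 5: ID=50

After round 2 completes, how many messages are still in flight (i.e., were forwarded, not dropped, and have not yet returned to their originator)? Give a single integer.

Round 1: pos1(id33) recv 63: fwd; pos2(id27) recv 33: fwd; pos3(id69) recv 27: drop; pos4(id15) recv 69: fwd; pos5(id50) recv 15: drop; pos0(id63) recv 50: drop
Round 2: pos2(id27) recv 63: fwd; pos3(id69) recv 33: drop; pos5(id50) recv 69: fwd
After round 2: 2 messages still in flight

Answer: 2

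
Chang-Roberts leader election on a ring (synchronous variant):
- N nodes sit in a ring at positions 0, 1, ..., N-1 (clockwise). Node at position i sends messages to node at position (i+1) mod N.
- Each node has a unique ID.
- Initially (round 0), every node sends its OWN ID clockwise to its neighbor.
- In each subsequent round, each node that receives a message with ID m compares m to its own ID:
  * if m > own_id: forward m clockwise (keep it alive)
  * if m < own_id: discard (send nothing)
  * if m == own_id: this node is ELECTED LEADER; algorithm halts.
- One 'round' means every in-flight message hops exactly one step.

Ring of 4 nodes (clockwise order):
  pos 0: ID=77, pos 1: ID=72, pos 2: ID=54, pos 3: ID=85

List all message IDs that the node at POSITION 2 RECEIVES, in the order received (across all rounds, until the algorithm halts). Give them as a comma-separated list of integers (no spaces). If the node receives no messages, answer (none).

Round 1: pos1(id72) recv 77: fwd; pos2(id54) recv 72: fwd; pos3(id85) recv 54: drop; pos0(id77) recv 85: fwd
Round 2: pos2(id54) recv 77: fwd; pos3(id85) recv 72: drop; pos1(id72) recv 85: fwd
Round 3: pos3(id85) recv 77: drop; pos2(id54) recv 85: fwd
Round 4: pos3(id85) recv 85: ELECTED

Answer: 72,77,85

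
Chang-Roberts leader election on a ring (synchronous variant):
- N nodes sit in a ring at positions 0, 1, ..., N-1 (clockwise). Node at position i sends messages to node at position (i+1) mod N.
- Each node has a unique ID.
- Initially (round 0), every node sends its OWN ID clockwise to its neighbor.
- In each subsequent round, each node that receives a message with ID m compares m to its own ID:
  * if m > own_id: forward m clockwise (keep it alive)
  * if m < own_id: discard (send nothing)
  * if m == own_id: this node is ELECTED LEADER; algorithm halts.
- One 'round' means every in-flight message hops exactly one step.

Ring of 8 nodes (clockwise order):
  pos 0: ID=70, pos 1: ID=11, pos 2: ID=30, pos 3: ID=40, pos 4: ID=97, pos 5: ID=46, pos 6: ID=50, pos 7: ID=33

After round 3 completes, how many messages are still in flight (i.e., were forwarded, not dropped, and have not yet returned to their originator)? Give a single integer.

Round 1: pos1(id11) recv 70: fwd; pos2(id30) recv 11: drop; pos3(id40) recv 30: drop; pos4(id97) recv 40: drop; pos5(id46) recv 97: fwd; pos6(id50) recv 46: drop; pos7(id33) recv 50: fwd; pos0(id70) recv 33: drop
Round 2: pos2(id30) recv 70: fwd; pos6(id50) recv 97: fwd; pos0(id70) recv 50: drop
Round 3: pos3(id40) recv 70: fwd; pos7(id33) recv 97: fwd
After round 3: 2 messages still in flight

Answer: 2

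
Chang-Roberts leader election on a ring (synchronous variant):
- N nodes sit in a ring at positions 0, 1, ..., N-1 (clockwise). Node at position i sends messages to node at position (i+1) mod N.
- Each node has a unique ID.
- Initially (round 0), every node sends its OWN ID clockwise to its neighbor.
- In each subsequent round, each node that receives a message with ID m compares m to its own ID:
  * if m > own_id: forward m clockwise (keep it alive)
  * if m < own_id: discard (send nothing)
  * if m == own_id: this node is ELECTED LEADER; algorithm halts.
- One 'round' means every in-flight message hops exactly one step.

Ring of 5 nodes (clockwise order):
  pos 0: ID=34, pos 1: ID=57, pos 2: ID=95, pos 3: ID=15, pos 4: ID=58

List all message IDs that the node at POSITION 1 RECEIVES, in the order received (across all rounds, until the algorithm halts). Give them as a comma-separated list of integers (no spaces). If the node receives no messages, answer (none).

Round 1: pos1(id57) recv 34: drop; pos2(id95) recv 57: drop; pos3(id15) recv 95: fwd; pos4(id58) recv 15: drop; pos0(id34) recv 58: fwd
Round 2: pos4(id58) recv 95: fwd; pos1(id57) recv 58: fwd
Round 3: pos0(id34) recv 95: fwd; pos2(id95) recv 58: drop
Round 4: pos1(id57) recv 95: fwd
Round 5: pos2(id95) recv 95: ELECTED

Answer: 34,58,95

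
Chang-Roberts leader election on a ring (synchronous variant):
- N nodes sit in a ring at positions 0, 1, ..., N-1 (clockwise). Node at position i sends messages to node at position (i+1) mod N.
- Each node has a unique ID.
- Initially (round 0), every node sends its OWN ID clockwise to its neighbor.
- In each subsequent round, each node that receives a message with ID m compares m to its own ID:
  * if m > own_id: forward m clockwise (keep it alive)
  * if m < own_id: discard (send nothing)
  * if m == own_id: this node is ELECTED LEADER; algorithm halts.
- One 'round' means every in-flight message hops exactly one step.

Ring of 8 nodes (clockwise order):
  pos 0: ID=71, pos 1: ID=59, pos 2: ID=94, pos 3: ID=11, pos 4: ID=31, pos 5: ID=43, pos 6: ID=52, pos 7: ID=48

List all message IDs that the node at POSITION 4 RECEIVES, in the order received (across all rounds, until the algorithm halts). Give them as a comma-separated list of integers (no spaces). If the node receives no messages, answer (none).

Answer: 11,94

Derivation:
Round 1: pos1(id59) recv 71: fwd; pos2(id94) recv 59: drop; pos3(id11) recv 94: fwd; pos4(id31) recv 11: drop; pos5(id43) recv 31: drop; pos6(id52) recv 43: drop; pos7(id48) recv 52: fwd; pos0(id71) recv 48: drop
Round 2: pos2(id94) recv 71: drop; pos4(id31) recv 94: fwd; pos0(id71) recv 52: drop
Round 3: pos5(id43) recv 94: fwd
Round 4: pos6(id52) recv 94: fwd
Round 5: pos7(id48) recv 94: fwd
Round 6: pos0(id71) recv 94: fwd
Round 7: pos1(id59) recv 94: fwd
Round 8: pos2(id94) recv 94: ELECTED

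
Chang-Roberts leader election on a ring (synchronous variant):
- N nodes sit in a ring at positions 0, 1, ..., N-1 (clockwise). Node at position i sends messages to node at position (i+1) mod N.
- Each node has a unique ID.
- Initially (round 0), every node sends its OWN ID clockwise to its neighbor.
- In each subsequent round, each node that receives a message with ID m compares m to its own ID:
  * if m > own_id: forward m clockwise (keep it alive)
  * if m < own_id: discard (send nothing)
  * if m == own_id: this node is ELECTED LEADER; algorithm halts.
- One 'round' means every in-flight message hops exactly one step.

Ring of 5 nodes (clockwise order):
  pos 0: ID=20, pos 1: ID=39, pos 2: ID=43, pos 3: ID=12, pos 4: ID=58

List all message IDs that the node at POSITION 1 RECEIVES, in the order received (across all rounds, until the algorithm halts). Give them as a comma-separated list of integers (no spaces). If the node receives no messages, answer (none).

Round 1: pos1(id39) recv 20: drop; pos2(id43) recv 39: drop; pos3(id12) recv 43: fwd; pos4(id58) recv 12: drop; pos0(id20) recv 58: fwd
Round 2: pos4(id58) recv 43: drop; pos1(id39) recv 58: fwd
Round 3: pos2(id43) recv 58: fwd
Round 4: pos3(id12) recv 58: fwd
Round 5: pos4(id58) recv 58: ELECTED

Answer: 20,58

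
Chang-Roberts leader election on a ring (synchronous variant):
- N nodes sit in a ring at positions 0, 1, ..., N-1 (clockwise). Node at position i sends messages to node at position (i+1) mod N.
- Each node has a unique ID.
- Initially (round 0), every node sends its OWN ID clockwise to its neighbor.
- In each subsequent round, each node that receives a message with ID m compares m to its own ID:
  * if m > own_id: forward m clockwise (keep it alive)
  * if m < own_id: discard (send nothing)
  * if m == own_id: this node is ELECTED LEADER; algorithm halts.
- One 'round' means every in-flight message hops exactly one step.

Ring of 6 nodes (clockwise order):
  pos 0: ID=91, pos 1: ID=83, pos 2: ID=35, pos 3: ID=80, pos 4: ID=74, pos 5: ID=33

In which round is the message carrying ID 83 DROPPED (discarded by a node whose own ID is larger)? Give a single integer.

Answer: 5

Derivation:
Round 1: pos1(id83) recv 91: fwd; pos2(id35) recv 83: fwd; pos3(id80) recv 35: drop; pos4(id74) recv 80: fwd; pos5(id33) recv 74: fwd; pos0(id91) recv 33: drop
Round 2: pos2(id35) recv 91: fwd; pos3(id80) recv 83: fwd; pos5(id33) recv 80: fwd; pos0(id91) recv 74: drop
Round 3: pos3(id80) recv 91: fwd; pos4(id74) recv 83: fwd; pos0(id91) recv 80: drop
Round 4: pos4(id74) recv 91: fwd; pos5(id33) recv 83: fwd
Round 5: pos5(id33) recv 91: fwd; pos0(id91) recv 83: drop
Round 6: pos0(id91) recv 91: ELECTED
Message ID 83 originates at pos 1; dropped at pos 0 in round 5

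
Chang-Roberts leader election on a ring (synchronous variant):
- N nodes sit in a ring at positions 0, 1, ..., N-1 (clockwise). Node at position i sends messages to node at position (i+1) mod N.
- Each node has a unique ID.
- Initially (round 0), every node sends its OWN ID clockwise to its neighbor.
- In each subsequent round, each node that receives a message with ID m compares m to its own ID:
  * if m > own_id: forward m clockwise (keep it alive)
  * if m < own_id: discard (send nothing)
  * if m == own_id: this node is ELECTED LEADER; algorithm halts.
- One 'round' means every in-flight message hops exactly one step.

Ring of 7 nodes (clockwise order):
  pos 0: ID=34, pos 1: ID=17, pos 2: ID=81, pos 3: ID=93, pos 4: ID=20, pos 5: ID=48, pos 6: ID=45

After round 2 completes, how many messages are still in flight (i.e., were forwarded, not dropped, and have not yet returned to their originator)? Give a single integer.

Answer: 3

Derivation:
Round 1: pos1(id17) recv 34: fwd; pos2(id81) recv 17: drop; pos3(id93) recv 81: drop; pos4(id20) recv 93: fwd; pos5(id48) recv 20: drop; pos6(id45) recv 48: fwd; pos0(id34) recv 45: fwd
Round 2: pos2(id81) recv 34: drop; pos5(id48) recv 93: fwd; pos0(id34) recv 48: fwd; pos1(id17) recv 45: fwd
After round 2: 3 messages still in flight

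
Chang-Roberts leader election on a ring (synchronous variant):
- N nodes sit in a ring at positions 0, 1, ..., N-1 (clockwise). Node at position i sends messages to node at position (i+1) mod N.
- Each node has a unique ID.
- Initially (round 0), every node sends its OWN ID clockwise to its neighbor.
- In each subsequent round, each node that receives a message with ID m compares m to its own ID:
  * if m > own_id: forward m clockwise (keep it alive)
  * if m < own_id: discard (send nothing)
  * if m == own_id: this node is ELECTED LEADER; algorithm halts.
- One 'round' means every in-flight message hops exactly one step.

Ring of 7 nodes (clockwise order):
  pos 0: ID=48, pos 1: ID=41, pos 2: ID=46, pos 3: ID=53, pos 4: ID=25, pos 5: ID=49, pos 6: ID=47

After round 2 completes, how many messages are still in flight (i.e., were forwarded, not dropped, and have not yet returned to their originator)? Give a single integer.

Round 1: pos1(id41) recv 48: fwd; pos2(id46) recv 41: drop; pos3(id53) recv 46: drop; pos4(id25) recv 53: fwd; pos5(id49) recv 25: drop; pos6(id47) recv 49: fwd; pos0(id48) recv 47: drop
Round 2: pos2(id46) recv 48: fwd; pos5(id49) recv 53: fwd; pos0(id48) recv 49: fwd
After round 2: 3 messages still in flight

Answer: 3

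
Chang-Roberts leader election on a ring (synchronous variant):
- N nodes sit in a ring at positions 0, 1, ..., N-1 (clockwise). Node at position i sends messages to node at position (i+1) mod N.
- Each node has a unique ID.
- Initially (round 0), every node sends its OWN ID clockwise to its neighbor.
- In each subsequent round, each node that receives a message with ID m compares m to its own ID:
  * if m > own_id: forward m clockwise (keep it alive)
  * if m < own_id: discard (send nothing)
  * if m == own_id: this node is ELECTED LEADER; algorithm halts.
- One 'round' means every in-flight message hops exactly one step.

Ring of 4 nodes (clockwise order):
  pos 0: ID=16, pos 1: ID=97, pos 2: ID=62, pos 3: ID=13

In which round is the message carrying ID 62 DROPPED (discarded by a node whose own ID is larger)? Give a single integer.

Answer: 3

Derivation:
Round 1: pos1(id97) recv 16: drop; pos2(id62) recv 97: fwd; pos3(id13) recv 62: fwd; pos0(id16) recv 13: drop
Round 2: pos3(id13) recv 97: fwd; pos0(id16) recv 62: fwd
Round 3: pos0(id16) recv 97: fwd; pos1(id97) recv 62: drop
Round 4: pos1(id97) recv 97: ELECTED
Message ID 62 originates at pos 2; dropped at pos 1 in round 3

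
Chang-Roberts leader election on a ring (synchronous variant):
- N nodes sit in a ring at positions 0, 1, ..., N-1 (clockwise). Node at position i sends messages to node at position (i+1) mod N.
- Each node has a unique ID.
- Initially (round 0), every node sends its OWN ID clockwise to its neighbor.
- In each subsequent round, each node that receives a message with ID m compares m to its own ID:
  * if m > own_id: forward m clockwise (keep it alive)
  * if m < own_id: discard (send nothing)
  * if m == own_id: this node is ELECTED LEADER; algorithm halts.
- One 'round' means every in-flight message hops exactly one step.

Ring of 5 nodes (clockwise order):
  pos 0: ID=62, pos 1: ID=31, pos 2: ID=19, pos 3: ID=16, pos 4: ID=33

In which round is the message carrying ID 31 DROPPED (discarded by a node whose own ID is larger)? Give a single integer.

Answer: 3

Derivation:
Round 1: pos1(id31) recv 62: fwd; pos2(id19) recv 31: fwd; pos3(id16) recv 19: fwd; pos4(id33) recv 16: drop; pos0(id62) recv 33: drop
Round 2: pos2(id19) recv 62: fwd; pos3(id16) recv 31: fwd; pos4(id33) recv 19: drop
Round 3: pos3(id16) recv 62: fwd; pos4(id33) recv 31: drop
Round 4: pos4(id33) recv 62: fwd
Round 5: pos0(id62) recv 62: ELECTED
Message ID 31 originates at pos 1; dropped at pos 4 in round 3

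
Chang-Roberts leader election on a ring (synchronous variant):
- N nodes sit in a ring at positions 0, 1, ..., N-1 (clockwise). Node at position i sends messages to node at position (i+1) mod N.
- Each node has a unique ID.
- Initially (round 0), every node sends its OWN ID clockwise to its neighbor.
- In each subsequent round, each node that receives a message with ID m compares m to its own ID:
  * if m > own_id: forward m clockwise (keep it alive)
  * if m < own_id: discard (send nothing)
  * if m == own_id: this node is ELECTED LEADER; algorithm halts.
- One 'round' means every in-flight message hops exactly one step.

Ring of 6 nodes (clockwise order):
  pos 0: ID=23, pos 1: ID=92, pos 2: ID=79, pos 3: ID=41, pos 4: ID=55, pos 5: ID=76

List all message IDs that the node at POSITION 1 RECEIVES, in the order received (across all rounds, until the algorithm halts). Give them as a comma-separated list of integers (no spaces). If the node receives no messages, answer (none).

Answer: 23,76,79,92

Derivation:
Round 1: pos1(id92) recv 23: drop; pos2(id79) recv 92: fwd; pos3(id41) recv 79: fwd; pos4(id55) recv 41: drop; pos5(id76) recv 55: drop; pos0(id23) recv 76: fwd
Round 2: pos3(id41) recv 92: fwd; pos4(id55) recv 79: fwd; pos1(id92) recv 76: drop
Round 3: pos4(id55) recv 92: fwd; pos5(id76) recv 79: fwd
Round 4: pos5(id76) recv 92: fwd; pos0(id23) recv 79: fwd
Round 5: pos0(id23) recv 92: fwd; pos1(id92) recv 79: drop
Round 6: pos1(id92) recv 92: ELECTED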